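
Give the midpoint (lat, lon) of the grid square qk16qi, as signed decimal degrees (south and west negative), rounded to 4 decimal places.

16.3542, 143.3750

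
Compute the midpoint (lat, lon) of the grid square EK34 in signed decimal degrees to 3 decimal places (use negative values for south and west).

14.500, -93.000

Field E=4, K=10: +4·20° lon, +10·10° lat → SW at lon -100°, lat 10°.
Square 3, 4: +3·2° lon, +4·1° lat → SW at lon -94°, lat 14°.
Cell spans 2° lon × 1° lat. Centre is SW corner plus half of each.
latitude 14.500, longitude -93.000.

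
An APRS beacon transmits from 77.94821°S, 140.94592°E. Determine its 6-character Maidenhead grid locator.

Add 180° to longitude and 90° to latitude: 320.9459, 12.0518.
Field: lon ⌊320.9459/20⌋ = 16 → Q; lat ⌊12.0518/10⌋ = 1 → B.
Square: lon ⌊0.9459/2⌋ = 0; lat ⌊2.0518/1⌋ = 2.
Subsquare: lon ⌊0.9459/0.0833333⌋ = 11 → l; lat ⌊0.0518/0.0416667⌋ = 1 → b.

QB02lb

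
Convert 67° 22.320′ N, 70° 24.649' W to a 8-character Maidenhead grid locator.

FP47ti09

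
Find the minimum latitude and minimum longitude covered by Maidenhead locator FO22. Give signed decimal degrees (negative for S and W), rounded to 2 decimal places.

Field F=5, O=14: +5·20° lon, +14·10° lat → SW at lon -80°, lat 50°.
Square 2, 2: +2·2° lon, +2·1° lat → SW at lon -76°, lat 52°.
latitude 52.00, longitude -76.00.

52.00, -76.00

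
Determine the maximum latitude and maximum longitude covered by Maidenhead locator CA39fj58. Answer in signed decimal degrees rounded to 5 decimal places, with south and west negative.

Field C=2, A=0: +2·20° lon, +0·10° lat → SW at lon -140°, lat -90°.
Square 3, 9: +3·2° lon, +9·1° lat → SW at lon -134°, lat -81°.
Subsquare f=5, j=9: +5·0.0833333° lon, +9·0.0416667° lat → SW at lon -133.583°, lat -80.625°.
Extended square 5, 8: +5·0.00833333° lon, +8·0.00416667° lat → SW at lon -133.542°, lat -80.5917°.
Cell spans 0.00833333° lon × 0.00416667° lat. NE corner is SW corner plus one full cell.
latitude -80.58750, longitude -133.53333.

-80.58750, -133.53333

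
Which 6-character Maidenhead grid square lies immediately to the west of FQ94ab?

Longitude subsquare a = 0; −1 → -1, wraps to 23 = x, carry into square.
Longitude square 9; −1 → 8.
The latitude characters are unchanged.

FQ84xb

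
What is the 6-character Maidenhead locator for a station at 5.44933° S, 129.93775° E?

PI44xn

Offset from 180°W / 90°S: lon 309.9377°, lat 84.5507°.
Field (20°×10°, letters A–R): 309.9377/20 → 15 → P, 84.5507/10 → 8 → I; chars PI.
Square (2°×1°, digits 0–9): 9.9377/2 → 4, 4.5507/1 → 4; chars 44.
Subsquare (5′×2.5′, letters a–x): 1.9377/0.0833333 → 23 → x, 0.5507/0.0416667 → 13 → n; chars xn.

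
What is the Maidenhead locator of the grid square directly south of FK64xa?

FK63xx

Latitude subsquare a = 0; −1 → -1, wraps to 23 = x, carry into square.
Latitude square 4; −1 → 3.
The longitude characters are unchanged.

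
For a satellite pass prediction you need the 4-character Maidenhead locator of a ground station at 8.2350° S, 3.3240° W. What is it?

II81

Add 180° to longitude and 90° to latitude: 176.68, 81.77.
Field: lon ⌊176.68/20⌋ = 8 → I; lat ⌊81.77/10⌋ = 8 → I.
Square: lon ⌊16.68/2⌋ = 8; lat ⌊1.77/1⌋ = 1.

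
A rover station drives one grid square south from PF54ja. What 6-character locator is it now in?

Latitude subsquare a = 0; −1 → -1, wraps to 23 = x, carry into square.
Latitude square 4; −1 → 3.
The longitude characters are unchanged.

PF53jx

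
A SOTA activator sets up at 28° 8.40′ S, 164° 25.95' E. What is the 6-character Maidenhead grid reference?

Add 180° to longitude and 90° to latitude: 344.4325, 61.8600.
Field (20°×10°, letters A–R): lon ⌊344.4325/20⌋ = 17 → R; lat ⌊61.8600/10⌋ = 6 → G.
Square (2°×1°, digits 0–9): lon ⌊4.4325/2⌋ = 2; lat ⌊1.8600/1⌋ = 1.
Subsquare (5′×2.5′, letters a–x): lon ⌊0.4325/0.0833333⌋ = 5 → f; lat ⌊0.8600/0.0416667⌋ = 20 → u.

RG21fu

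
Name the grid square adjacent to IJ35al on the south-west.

IJ25xk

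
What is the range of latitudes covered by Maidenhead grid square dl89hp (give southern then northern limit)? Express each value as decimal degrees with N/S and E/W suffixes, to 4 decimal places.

29.6250° N, 29.6667° N

Field D=3, L=11: +3·20° lon, +11·10° lat → SW at lon -120°, lat 20°.
Square 8, 9: +8·2° lon, +9·1° lat → SW at lon -104°, lat 29°.
Subsquare h=7, p=15: +7·0.0833333° lon, +15·0.0416667° lat → SW at lon -103.417°, lat 29.625°.
Cell spans 0.0833333° lon × 0.0416667° lat.
south 29.6250° N, north 29.6667° N.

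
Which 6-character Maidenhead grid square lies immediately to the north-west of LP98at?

Longitude subsquare a = 0; −1 → -1, wraps to 23 = x, carry into square.
Longitude square 9; −1 → 8.
Latitude subsquare t = 19; +1 → 20 = u.

LP88xu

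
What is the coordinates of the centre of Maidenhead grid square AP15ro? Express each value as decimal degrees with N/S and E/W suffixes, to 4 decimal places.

65.6042° N, 176.5417° W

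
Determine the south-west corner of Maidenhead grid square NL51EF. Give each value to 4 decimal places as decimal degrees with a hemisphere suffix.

Field N=13, L=11: +13·20° lon, +11·10° lat → SW at lon 80°, lat 20°.
Square 5, 1: +5·2° lon, +1·1° lat → SW at lon 90°, lat 21°.
Subsquare e=4, f=5: +4·0.0833333° lon, +5·0.0416667° lat → SW at lon 90.3333°, lat 21.2083°.
latitude 21.2083° N, longitude 90.3333° E.

21.2083° N, 90.3333° E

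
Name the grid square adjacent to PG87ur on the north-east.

PG87vs

Longitude subsquare u = 20; +1 → 21 = v.
Latitude subsquare r = 17; +1 → 18 = s.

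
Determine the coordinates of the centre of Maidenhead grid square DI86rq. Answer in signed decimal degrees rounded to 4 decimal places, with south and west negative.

Field D=3, I=8: +3·20° lon, +8·10° lat → SW at lon -120°, lat -10°.
Square 8, 6: +8·2° lon, +6·1° lat → SW at lon -104°, lat -4°.
Subsquare r=17, q=16: +17·0.0833333° lon, +16·0.0416667° lat → SW at lon -102.583°, lat -3.33333°.
Cell spans 0.0833333° lon × 0.0416667° lat. Centre is SW corner plus half of each.
latitude -3.3125, longitude -102.5417.

-3.3125, -102.5417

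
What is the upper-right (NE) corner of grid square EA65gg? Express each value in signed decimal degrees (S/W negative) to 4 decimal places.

-84.7083, -87.4167

Field E=4, A=0: +4·20° lon, +0·10° lat → SW at lon -100°, lat -90°.
Square 6, 5: +6·2° lon, +5·1° lat → SW at lon -88°, lat -85°.
Subsquare g=6, g=6: +6·0.0833333° lon, +6·0.0416667° lat → SW at lon -87.5°, lat -84.75°.
Cell spans 0.0833333° lon × 0.0416667° lat. NE corner is SW corner plus one full cell.
latitude -84.7083, longitude -87.4167.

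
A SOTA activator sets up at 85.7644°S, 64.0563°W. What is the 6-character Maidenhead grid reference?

FA74xf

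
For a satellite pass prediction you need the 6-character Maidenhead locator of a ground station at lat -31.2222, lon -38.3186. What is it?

HF08us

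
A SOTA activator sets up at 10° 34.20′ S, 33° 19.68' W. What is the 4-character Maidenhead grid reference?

HH39

Shift to the Maidenhead origin (180°W, 90°S): lon 146.67, lat 79.43.
Field: lon ⌊146.67/20⌋ = 7 → H; lat ⌊79.43/10⌋ = 7 → H.
Square: lon ⌊6.67/2⌋ = 3; lat ⌊9.43/1⌋ = 9.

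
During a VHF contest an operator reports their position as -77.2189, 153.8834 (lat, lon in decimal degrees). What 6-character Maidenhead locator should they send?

Shift to the Maidenhead origin (180°W, 90°S): lon 333.8834, lat 12.7811.
Field: 333.8834/20 → 16 → Q, 12.7811/10 → 1 → B; chars QB.
Square: 13.8834/2 → 6, 2.7811/1 → 2; chars 62.
Subsquare: 1.8834/0.0833333 → 22 → w, 0.7811/0.0416667 → 18 → s; chars ws.

QB62ws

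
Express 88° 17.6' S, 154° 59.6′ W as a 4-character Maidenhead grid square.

BA21

Shift to the Maidenhead origin (180°W, 90°S): lon 25.01, lat 1.71.
Field: 25.01/20 → 1 → B, 1.71/10 → 0 → A; chars BA.
Square: 5.01/2 → 2, 1.71/1 → 1; chars 21.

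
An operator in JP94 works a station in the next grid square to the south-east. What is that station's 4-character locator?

KP03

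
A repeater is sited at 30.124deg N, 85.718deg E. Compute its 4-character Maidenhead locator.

NM20

Shift to the Maidenhead origin (180°W, 90°S): lon 265.72, lat 120.12.
Field: lon ⌊265.72/20⌋ = 13 → N; lat ⌊120.12/10⌋ = 12 → M.
Square: lon ⌊5.72/2⌋ = 2; lat ⌊0.12/1⌋ = 0.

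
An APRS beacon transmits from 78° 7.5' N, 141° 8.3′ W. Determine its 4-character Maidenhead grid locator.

Add 180° to longitude and 90° to latitude: 38.86, 168.12.
Field: lon ⌊38.86/20⌋ = 1 → B; lat ⌊168.12/10⌋ = 16 → Q.
Square: lon ⌊18.86/2⌋ = 9; lat ⌊8.12/1⌋ = 8.

BQ98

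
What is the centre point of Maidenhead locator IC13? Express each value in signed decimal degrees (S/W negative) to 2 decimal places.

-66.50, -17.00

Field I=8, C=2: +8·20° lon, +2·10° lat → SW at lon -20°, lat -70°.
Square 1, 3: +1·2° lon, +3·1° lat → SW at lon -18°, lat -67°.
Cell spans 2° lon × 1° lat. Centre is SW corner plus half of each.
latitude -66.50, longitude -17.00.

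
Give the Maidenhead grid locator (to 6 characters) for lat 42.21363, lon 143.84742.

QN12wf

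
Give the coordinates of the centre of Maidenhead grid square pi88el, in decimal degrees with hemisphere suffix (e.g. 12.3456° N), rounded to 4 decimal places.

1.5208° S, 136.3750° E

Field P=15, I=8: +15·20° lon, +8·10° lat → SW at lon 120°, lat -10°.
Square 8, 8: +8·2° lon, +8·1° lat → SW at lon 136°, lat -2°.
Subsquare e=4, l=11: +4·0.0833333° lon, +11·0.0416667° lat → SW at lon 136.333°, lat -1.54167°.
Cell spans 0.0833333° lon × 0.0416667° lat. Centre is SW corner plus half of each.
latitude 1.5208° S, longitude 136.3750° E.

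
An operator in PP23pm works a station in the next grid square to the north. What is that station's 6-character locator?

PP23pn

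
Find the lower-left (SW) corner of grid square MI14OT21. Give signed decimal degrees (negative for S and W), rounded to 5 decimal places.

-5.20417, 63.18333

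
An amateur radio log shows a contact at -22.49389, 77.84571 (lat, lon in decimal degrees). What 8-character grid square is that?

MG87wm11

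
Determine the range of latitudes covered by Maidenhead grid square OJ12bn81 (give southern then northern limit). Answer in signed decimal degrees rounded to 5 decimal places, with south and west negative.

Field O=14, J=9: +14·20° lon, +9·10° lat → SW at lon 100°, lat 0°.
Square 1, 2: +1·2° lon, +2·1° lat → SW at lon 102°, lat 2°.
Subsquare b=1, n=13: +1·0.0833333° lon, +13·0.0416667° lat → SW at lon 102.083°, lat 2.54167°.
Extended square 8, 1: +8·0.00833333° lon, +1·0.00416667° lat → SW at lon 102.15°, lat 2.54583°.
Cell spans 0.00833333° lon × 0.00416667° lat.
south 2.54583, north 2.55000.

2.54583, 2.55000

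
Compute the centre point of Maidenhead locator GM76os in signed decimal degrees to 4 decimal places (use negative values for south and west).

36.7708, -44.7917

Field G=6, M=12: +6·20° lon, +12·10° lat → SW at lon -60°, lat 30°.
Square 7, 6: +7·2° lon, +6·1° lat → SW at lon -46°, lat 36°.
Subsquare o=14, s=18: +14·0.0833333° lon, +18·0.0416667° lat → SW at lon -44.8333°, lat 36.75°.
Cell spans 0.0833333° lon × 0.0416667° lat. Centre is SW corner plus half of each.
latitude 36.7708, longitude -44.7917.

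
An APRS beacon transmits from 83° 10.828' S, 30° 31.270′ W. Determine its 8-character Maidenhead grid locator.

HA46rt76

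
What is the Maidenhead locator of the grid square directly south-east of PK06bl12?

Longitude extended square 1; +1 → 2.
Latitude extended square 2; −1 → 1.

PK06bl21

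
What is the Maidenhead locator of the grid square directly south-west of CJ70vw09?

CJ70uw98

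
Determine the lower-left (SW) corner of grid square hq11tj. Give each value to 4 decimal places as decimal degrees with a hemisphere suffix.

Field H=7, Q=16: +7·20° lon, +16·10° lat → SW at lon -40°, lat 70°.
Square 1, 1: +1·2° lon, +1·1° lat → SW at lon -38°, lat 71°.
Subsquare t=19, j=9: +19·0.0833333° lon, +9·0.0416667° lat → SW at lon -36.4167°, lat 71.375°.
latitude 71.3750° N, longitude 36.4167° W.

71.3750° N, 36.4167° W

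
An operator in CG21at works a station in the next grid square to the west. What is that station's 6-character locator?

Longitude subsquare a = 0; −1 → -1, wraps to 23 = x, carry into square.
Longitude square 2; −1 → 1.
The latitude characters are unchanged.

CG11xt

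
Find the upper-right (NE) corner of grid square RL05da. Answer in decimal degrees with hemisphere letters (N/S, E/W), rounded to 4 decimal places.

25.0417° N, 160.3333° E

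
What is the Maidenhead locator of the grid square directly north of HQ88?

HQ89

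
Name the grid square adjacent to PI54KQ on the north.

Latitude subsquare q = 16; +1 → 17 = r.
The longitude characters are unchanged.

PI54kr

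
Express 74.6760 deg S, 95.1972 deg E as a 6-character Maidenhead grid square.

Add 180° to longitude and 90° to latitude: 275.1972, 15.3240.
Field: 275.1972/20 → 13 → N, 15.3240/10 → 1 → B; chars NB.
Square: 15.1972/2 → 7, 5.3240/1 → 5; chars 75.
Subsquare: 1.1972/0.0833333 → 14 → o, 0.3240/0.0416667 → 7 → h; chars oh.

NB75oh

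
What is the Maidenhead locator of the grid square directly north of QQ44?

QQ45

Latitude square 4; +1 → 5.
The longitude characters are unchanged.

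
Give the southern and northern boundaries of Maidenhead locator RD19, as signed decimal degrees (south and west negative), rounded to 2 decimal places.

Field R=17, D=3: +17·20° lon, +3·10° lat → SW at lon 160°, lat -60°.
Square 1, 9: +1·2° lon, +9·1° lat → SW at lon 162°, lat -51°.
Cell spans 2° lon × 1° lat.
south -51.00, north -50.00.

-51.00, -50.00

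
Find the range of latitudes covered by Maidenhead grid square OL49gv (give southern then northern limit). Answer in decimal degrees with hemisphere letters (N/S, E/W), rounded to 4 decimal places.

Field O=14, L=11: +14·20° lon, +11·10° lat → SW at lon 100°, lat 20°.
Square 4, 9: +4·2° lon, +9·1° lat → SW at lon 108°, lat 29°.
Subsquare g=6, v=21: +6·0.0833333° lon, +21·0.0416667° lat → SW at lon 108.5°, lat 29.875°.
Cell spans 0.0833333° lon × 0.0416667° lat.
south 29.8750° N, north 29.9167° N.

29.8750° N, 29.9167° N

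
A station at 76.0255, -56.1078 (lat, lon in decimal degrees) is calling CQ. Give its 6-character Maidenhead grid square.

GQ16wa

Add 180° to longitude and 90° to latitude: 123.8922, 166.0255.
Field: 123.8922/20 → 6 → G, 166.0255/10 → 16 → Q; chars GQ.
Square: 3.8922/2 → 1, 6.0255/1 → 6; chars 16.
Subsquare: 1.8922/0.0833333 → 22 → w, 0.0255/0.0416667 → 0 → a; chars wa.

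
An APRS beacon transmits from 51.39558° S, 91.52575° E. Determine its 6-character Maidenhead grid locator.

ND58so

Shift to the Maidenhead origin (180°W, 90°S): lon 271.5258, lat 38.6044.
Field (20°×10°, letters A–R): lon ⌊271.5258/20⌋ = 13 → N; lat ⌊38.6044/10⌋ = 3 → D.
Square (2°×1°, digits 0–9): lon ⌊11.5258/2⌋ = 5; lat ⌊8.6044/1⌋ = 8.
Subsquare (5′×2.5′, letters a–x): lon ⌊1.5258/0.0833333⌋ = 18 → s; lat ⌊0.6044/0.0416667⌋ = 14 → o.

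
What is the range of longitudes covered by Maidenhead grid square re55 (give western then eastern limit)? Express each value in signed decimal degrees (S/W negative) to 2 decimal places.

Field R=17, E=4: +17·20° lon, +4·10° lat → SW at lon 160°, lat -50°.
Square 5, 5: +5·2° lon, +5·1° lat → SW at lon 170°, lat -45°.
Cell spans 2° lon × 1° lat.
west 170.00, east 172.00.

170.00, 172.00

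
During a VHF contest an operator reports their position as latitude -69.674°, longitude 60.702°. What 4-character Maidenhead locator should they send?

Add 180° to longitude and 90° to latitude: 240.70, 20.33.
Field: lon ⌊240.70/20⌋ = 12 → M; lat ⌊20.33/10⌋ = 2 → C.
Square: lon ⌊0.70/2⌋ = 0; lat ⌊0.33/1⌋ = 0.

MC00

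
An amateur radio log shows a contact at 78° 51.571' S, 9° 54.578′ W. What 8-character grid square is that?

IB51bd03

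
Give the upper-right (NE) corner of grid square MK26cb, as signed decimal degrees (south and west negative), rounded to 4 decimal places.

Field M=12, K=10: +12·20° lon, +10·10° lat → SW at lon 60°, lat 10°.
Square 2, 6: +2·2° lon, +6·1° lat → SW at lon 64°, lat 16°.
Subsquare c=2, b=1: +2·0.0833333° lon, +1·0.0416667° lat → SW at lon 64.1667°, lat 16.0417°.
Cell spans 0.0833333° lon × 0.0416667° lat. NE corner is SW corner plus one full cell.
latitude 16.0833, longitude 64.2500.

16.0833, 64.2500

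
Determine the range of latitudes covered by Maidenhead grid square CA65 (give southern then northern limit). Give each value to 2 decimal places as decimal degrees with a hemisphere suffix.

85.00° S, 84.00° S

Field C=2, A=0: +2·20° lon, +0·10° lat → SW at lon -140°, lat -90°.
Square 6, 5: +6·2° lon, +5·1° lat → SW at lon -128°, lat -85°.
Cell spans 2° lon × 1° lat.
south 85.00° S, north 84.00° S.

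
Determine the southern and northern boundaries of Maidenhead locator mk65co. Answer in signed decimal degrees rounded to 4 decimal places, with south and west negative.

Field M=12, K=10: +12·20° lon, +10·10° lat → SW at lon 60°, lat 10°.
Square 6, 5: +6·2° lon, +5·1° lat → SW at lon 72°, lat 15°.
Subsquare c=2, o=14: +2·0.0833333° lon, +14·0.0416667° lat → SW at lon 72.1667°, lat 15.5833°.
Cell spans 0.0833333° lon × 0.0416667° lat.
south 15.5833, north 15.6250.

15.5833, 15.6250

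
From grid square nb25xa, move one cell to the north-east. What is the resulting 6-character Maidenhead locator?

NB35ab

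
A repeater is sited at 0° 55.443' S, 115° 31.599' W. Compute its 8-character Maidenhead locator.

DI29fb68

Shift to the Maidenhead origin (180°W, 90°S): lon 64.47335, lat 89.07595.
Field (20°×10°, letters A–R): lon ⌊64.47335/20⌋ = 3 → D; lat ⌊89.07595/10⌋ = 8 → I.
Square (2°×1°, digits 0–9): lon ⌊4.47335/2⌋ = 2; lat ⌊9.07595/1⌋ = 9.
Subsquare (5′×2.5′, letters a–x): lon ⌊0.47335/0.0833333⌋ = 5 → f; lat ⌊0.07595/0.0416667⌋ = 1 → b.
Extended square (30″×15″, digits 0–9): lon ⌊0.05668/0.00833333⌋ = 6; lat ⌊0.03428/0.00416667⌋ = 8.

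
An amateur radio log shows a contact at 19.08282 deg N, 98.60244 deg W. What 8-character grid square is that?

Shift to the Maidenhead origin (180°W, 90°S): lon 81.39756, lat 109.08282.
Field: 81.39756/20 → 4 → E, 109.08282/10 → 10 → K; chars EK.
Square: 1.39756/2 → 0, 9.08282/1 → 9; chars 09.
Subsquare: 1.39756/0.0833333 → 16 → q, 0.08282/0.0416667 → 1 → b; chars qb.
Extended square: 0.06423/0.00833333 → 7, 0.04115/0.00416667 → 9; chars 79.

EK09qb79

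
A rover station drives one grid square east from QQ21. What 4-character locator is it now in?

QQ31

Longitude square 2; +1 → 3.
The latitude characters are unchanged.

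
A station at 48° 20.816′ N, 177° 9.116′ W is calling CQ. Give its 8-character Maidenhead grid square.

AN18ki13

Offset from 180°W / 90°S: lon 2.84807°, lat 138.34693°.
Field: lon ⌊2.84807/20⌋ = 0 → A; lat ⌊138.34693/10⌋ = 13 → N.
Square: lon ⌊2.84807/2⌋ = 1; lat ⌊8.34693/1⌋ = 8.
Subsquare: lon ⌊0.84807/0.0833333⌋ = 10 → k; lat ⌊0.34693/0.0416667⌋ = 8 → i.
Extended square: lon ⌊0.01473/0.00833333⌋ = 1; lat ⌊0.01360/0.00416667⌋ = 3.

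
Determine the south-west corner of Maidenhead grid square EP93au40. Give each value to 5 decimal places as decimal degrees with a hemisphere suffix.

63.83333° N, 81.96667° W

Field E=4, P=15: +4·20° lon, +15·10° lat → SW at lon -100°, lat 60°.
Square 9, 3: +9·2° lon, +3·1° lat → SW at lon -82°, lat 63°.
Subsquare a=0, u=20: +0·0.0833333° lon, +20·0.0416667° lat → SW at lon -82°, lat 63.8333°.
Extended square 4, 0: +4·0.00833333° lon, +0·0.00416667° lat → SW at lon -81.9667°, lat 63.8333°.
latitude 63.83333° N, longitude 81.96667° W.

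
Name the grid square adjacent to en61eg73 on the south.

Latitude extended square 3; −1 → 2.
The longitude characters are unchanged.

EN61eg72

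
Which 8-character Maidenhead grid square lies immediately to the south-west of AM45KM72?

AM45km61

Longitude extended square 7; −1 → 6.
Latitude extended square 2; −1 → 1.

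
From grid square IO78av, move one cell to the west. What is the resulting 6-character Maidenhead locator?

Longitude subsquare a = 0; −1 → -1, wraps to 23 = x, carry into square.
Longitude square 7; −1 → 6.
The latitude characters are unchanged.

IO68xv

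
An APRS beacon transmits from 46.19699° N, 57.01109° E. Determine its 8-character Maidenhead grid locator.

LN86me17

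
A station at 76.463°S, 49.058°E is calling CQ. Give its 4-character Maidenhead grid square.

LB43

Add 180° to longitude and 90° to latitude: 229.06, 13.54.
Field: 229.06/20 → 11 → L, 13.54/10 → 1 → B; chars LB.
Square: 9.06/2 → 4, 3.54/1 → 3; chars 43.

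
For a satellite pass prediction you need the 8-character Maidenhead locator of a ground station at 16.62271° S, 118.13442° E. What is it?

OH93bj60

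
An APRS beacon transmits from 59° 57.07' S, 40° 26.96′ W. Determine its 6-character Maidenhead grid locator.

Shift to the Maidenhead origin (180°W, 90°S): lon 139.5507, lat 30.0488.
Field: 139.5507/20 → 6 → G, 30.0488/10 → 3 → D; chars GD.
Square: 19.5507/2 → 9, 0.0488/1 → 0; chars 90.
Subsquare: 1.5507/0.0833333 → 18 → s, 0.0488/0.0416667 → 1 → b; chars sb.

GD90sb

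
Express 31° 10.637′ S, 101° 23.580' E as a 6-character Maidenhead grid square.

Offset from 180°W / 90°S: lon 281.3930°, lat 58.8227°.
Field: lon ⌊281.3930/20⌋ = 14 → O; lat ⌊58.8227/10⌋ = 5 → F.
Square: lon ⌊1.3930/2⌋ = 0; lat ⌊8.8227/1⌋ = 8.
Subsquare: lon ⌊1.3930/0.0833333⌋ = 16 → q; lat ⌊0.8227/0.0416667⌋ = 19 → t.

OF08qt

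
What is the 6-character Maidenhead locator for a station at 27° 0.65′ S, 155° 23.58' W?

BG22hx

Offset from 180°W / 90°S: lon 24.6070°, lat 62.9892°.
Field: lon ⌊24.6070/20⌋ = 1 → B; lat ⌊62.9892/10⌋ = 6 → G.
Square: lon ⌊4.6070/2⌋ = 2; lat ⌊2.9892/1⌋ = 2.
Subsquare: lon ⌊0.6070/0.0833333⌋ = 7 → h; lat ⌊0.9892/0.0416667⌋ = 23 → x.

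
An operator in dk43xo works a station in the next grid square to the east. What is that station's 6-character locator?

Longitude subsquare x = 23; +1 → 24, wraps to 0 = a, carry into square.
Longitude square 4; +1 → 5.
The latitude characters are unchanged.

DK53ao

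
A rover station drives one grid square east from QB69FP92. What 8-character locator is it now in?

QB69gp02

Longitude extended square 9; +1 → 10, wraps to 0, carry into subsquare.
Longitude subsquare f = 5; +1 → 6 = g.
The latitude characters are unchanged.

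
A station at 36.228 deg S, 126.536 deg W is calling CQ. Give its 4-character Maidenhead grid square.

Offset from 180°W / 90°S: lon 53.46°, lat 53.77°.
Field (20°×10°, letters A–R): 53.46/20 → 2 → C, 53.77/10 → 5 → F; chars CF.
Square (2°×1°, digits 0–9): 13.46/2 → 6, 3.77/1 → 3; chars 63.

CF63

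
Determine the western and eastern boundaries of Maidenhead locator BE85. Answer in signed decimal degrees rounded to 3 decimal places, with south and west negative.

Field B=1, E=4: +1·20° lon, +4·10° lat → SW at lon -160°, lat -50°.
Square 8, 5: +8·2° lon, +5·1° lat → SW at lon -144°, lat -45°.
Cell spans 2° lon × 1° lat.
west -144.000, east -142.000.

-144.000, -142.000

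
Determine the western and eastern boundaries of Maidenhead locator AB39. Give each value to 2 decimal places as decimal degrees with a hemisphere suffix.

Field A=0, B=1: +0·20° lon, +1·10° lat → SW at lon -180°, lat -80°.
Square 3, 9: +3·2° lon, +9·1° lat → SW at lon -174°, lat -71°.
Cell spans 2° lon × 1° lat.
west 174.00° W, east 172.00° W.

174.00° W, 172.00° W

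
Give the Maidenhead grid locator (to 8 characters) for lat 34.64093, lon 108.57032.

OM44gp83

Shift to the Maidenhead origin (180°W, 90°S): lon 288.57032, lat 124.64093.
Field: lon ⌊288.57032/20⌋ = 14 → O; lat ⌊124.64093/10⌋ = 12 → M.
Square: lon ⌊8.57032/2⌋ = 4; lat ⌊4.64093/1⌋ = 4.
Subsquare: lon ⌊0.57032/0.0833333⌋ = 6 → g; lat ⌊0.64093/0.0416667⌋ = 15 → p.
Extended square: lon ⌊0.07032/0.00833333⌋ = 8; lat ⌊0.01593/0.00416667⌋ = 3.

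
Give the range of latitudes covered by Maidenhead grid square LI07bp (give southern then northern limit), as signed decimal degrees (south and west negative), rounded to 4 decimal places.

Field L=11, I=8: +11·20° lon, +8·10° lat → SW at lon 40°, lat -10°.
Square 0, 7: +0·2° lon, +7·1° lat → SW at lon 40°, lat -3°.
Subsquare b=1, p=15: +1·0.0833333° lon, +15·0.0416667° lat → SW at lon 40.0833°, lat -2.375°.
Cell spans 0.0833333° lon × 0.0416667° lat.
south -2.3750, north -2.3333.

-2.3750, -2.3333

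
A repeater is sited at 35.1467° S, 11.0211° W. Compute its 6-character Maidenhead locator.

Offset from 180°W / 90°S: lon 168.9789°, lat 54.8533°.
Field: lon ⌊168.9789/20⌋ = 8 → I; lat ⌊54.8533/10⌋ = 5 → F.
Square: lon ⌊8.9789/2⌋ = 4; lat ⌊4.8533/1⌋ = 4.
Subsquare: lon ⌊0.9789/0.0833333⌋ = 11 → l; lat ⌊0.8533/0.0416667⌋ = 20 → u.

IF44lu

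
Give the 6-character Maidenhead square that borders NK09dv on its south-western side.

NK09cu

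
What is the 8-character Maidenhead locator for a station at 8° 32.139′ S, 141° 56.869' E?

Add 180° to longitude and 90° to latitude: 321.94782, 81.46435.
Field: 321.94782/20 → 16 → Q, 81.46435/10 → 8 → I; chars QI.
Square: 1.94782/2 → 0, 1.46435/1 → 1; chars 01.
Subsquare: 1.94782/0.0833333 → 23 → x, 0.46435/0.0416667 → 11 → l; chars xl.
Extended square: 0.03115/0.00833333 → 3, 0.00602/0.00416667 → 1; chars 31.

QI01xl31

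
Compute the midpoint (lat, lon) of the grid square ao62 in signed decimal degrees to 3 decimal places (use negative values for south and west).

52.500, -167.000

Field A=0, O=14: +0·20° lon, +14·10° lat → SW at lon -180°, lat 50°.
Square 6, 2: +6·2° lon, +2·1° lat → SW at lon -168°, lat 52°.
Cell spans 2° lon × 1° lat. Centre is SW corner plus half of each.
latitude 52.500, longitude -167.000.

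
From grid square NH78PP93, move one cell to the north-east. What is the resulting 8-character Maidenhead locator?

NH78qp04

Longitude extended square 9; +1 → 10, wraps to 0, carry into subsquare.
Longitude subsquare p = 15; +1 → 16 = q.
Latitude extended square 3; +1 → 4.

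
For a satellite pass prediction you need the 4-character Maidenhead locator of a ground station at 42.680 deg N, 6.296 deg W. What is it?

Shift to the Maidenhead origin (180°W, 90°S): lon 173.70, lat 132.68.
Field (20°×10°, letters A–R): 173.70/20 → 8 → I, 132.68/10 → 13 → N; chars IN.
Square (2°×1°, digits 0–9): 13.70/2 → 6, 2.68/1 → 2; chars 62.

IN62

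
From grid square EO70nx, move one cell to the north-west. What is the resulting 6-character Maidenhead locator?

EO71ma

Longitude subsquare n = 13; −1 → 12 = m.
Latitude subsquare x = 23; +1 → 24, wraps to 0 = a, carry into square.
Latitude square 0; +1 → 1.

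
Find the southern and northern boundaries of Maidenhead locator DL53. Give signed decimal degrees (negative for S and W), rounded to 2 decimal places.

Field D=3, L=11: +3·20° lon, +11·10° lat → SW at lon -120°, lat 20°.
Square 5, 3: +5·2° lon, +3·1° lat → SW at lon -110°, lat 23°.
Cell spans 2° lon × 1° lat.
south 23.00, north 24.00.

23.00, 24.00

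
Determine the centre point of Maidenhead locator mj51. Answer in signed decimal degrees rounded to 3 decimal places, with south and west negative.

1.500, 71.000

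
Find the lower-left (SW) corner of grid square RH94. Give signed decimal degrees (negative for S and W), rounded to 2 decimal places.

-16.00, 178.00

Field R=17, H=7: +17·20° lon, +7·10° lat → SW at lon 160°, lat -20°.
Square 9, 4: +9·2° lon, +4·1° lat → SW at lon 178°, lat -16°.
latitude -16.00, longitude 178.00.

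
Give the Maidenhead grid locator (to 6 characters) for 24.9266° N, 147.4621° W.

Shift to the Maidenhead origin (180°W, 90°S): lon 32.5379, lat 114.9266.
Field: lon ⌊32.5379/20⌋ = 1 → B; lat ⌊114.9266/10⌋ = 11 → L.
Square: lon ⌊12.5379/2⌋ = 6; lat ⌊4.9266/1⌋ = 4.
Subsquare: lon ⌊0.5379/0.0833333⌋ = 6 → g; lat ⌊0.9266/0.0416667⌋ = 22 → w.

BL64gw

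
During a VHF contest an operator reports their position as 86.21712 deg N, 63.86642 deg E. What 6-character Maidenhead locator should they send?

MR16wf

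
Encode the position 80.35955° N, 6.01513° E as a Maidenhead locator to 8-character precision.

JR30ai16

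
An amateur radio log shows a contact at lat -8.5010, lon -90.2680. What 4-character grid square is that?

EI41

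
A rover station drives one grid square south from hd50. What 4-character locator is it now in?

HC59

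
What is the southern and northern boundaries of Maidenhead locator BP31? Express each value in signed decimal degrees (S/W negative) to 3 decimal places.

61.000, 62.000

Field B=1, P=15: +1·20° lon, +15·10° lat → SW at lon -160°, lat 60°.
Square 3, 1: +3·2° lon, +1·1° lat → SW at lon -154°, lat 61°.
Cell spans 2° lon × 1° lat.
south 61.000, north 62.000.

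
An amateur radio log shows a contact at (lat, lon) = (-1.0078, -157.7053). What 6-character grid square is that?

BI18dx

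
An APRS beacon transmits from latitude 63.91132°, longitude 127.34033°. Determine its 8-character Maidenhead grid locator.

Add 180° to longitude and 90° to latitude: 307.34033, 153.91132.
Field (20°×10°, letters A–R): lon ⌊307.34033/20⌋ = 15 → P; lat ⌊153.91132/10⌋ = 15 → P.
Square (2°×1°, digits 0–9): lon ⌊7.34033/2⌋ = 3; lat ⌊3.91132/1⌋ = 3.
Subsquare (5′×2.5′, letters a–x): lon ⌊1.34033/0.0833333⌋ = 16 → q; lat ⌊0.91132/0.0416667⌋ = 21 → v.
Extended square (30″×15″, digits 0–9): lon ⌊0.00700/0.00833333⌋ = 0; lat ⌊0.03632/0.00416667⌋ = 8.

PP33qv08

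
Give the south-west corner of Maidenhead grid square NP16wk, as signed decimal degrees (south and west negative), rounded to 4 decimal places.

Field N=13, P=15: +13·20° lon, +15·10° lat → SW at lon 80°, lat 60°.
Square 1, 6: +1·2° lon, +6·1° lat → SW at lon 82°, lat 66°.
Subsquare w=22, k=10: +22·0.0833333° lon, +10·0.0416667° lat → SW at lon 83.8333°, lat 66.4167°.
latitude 66.4167, longitude 83.8333.

66.4167, 83.8333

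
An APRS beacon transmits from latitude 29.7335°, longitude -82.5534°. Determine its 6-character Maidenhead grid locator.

Offset from 180°W / 90°S: lon 97.4466°, lat 119.7335°.
Field (20°×10°, letters A–R): 97.4466/20 → 4 → E, 119.7335/10 → 11 → L; chars EL.
Square (2°×1°, digits 0–9): 17.4466/2 → 8, 9.7335/1 → 9; chars 89.
Subsquare (5′×2.5′, letters a–x): 1.4466/0.0833333 → 17 → r, 0.7335/0.0416667 → 17 → r; chars rr.

EL89rr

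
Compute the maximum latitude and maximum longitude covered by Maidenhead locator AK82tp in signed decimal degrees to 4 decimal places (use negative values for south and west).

12.6667, -162.3333

Field A=0, K=10: +0·20° lon, +10·10° lat → SW at lon -180°, lat 10°.
Square 8, 2: +8·2° lon, +2·1° lat → SW at lon -164°, lat 12°.
Subsquare t=19, p=15: +19·0.0833333° lon, +15·0.0416667° lat → SW at lon -162.417°, lat 12.625°.
Cell spans 0.0833333° lon × 0.0416667° lat. NE corner is SW corner plus one full cell.
latitude 12.6667, longitude -162.3333.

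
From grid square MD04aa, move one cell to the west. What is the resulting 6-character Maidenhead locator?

Longitude subsquare a = 0; −1 → -1, wraps to 23 = x, carry into square.
Longitude square 0; −1 → -1, wraps to 9, carry into field.
Longitude field M = 12; −1 → 11 = L.
The latitude characters are unchanged.

LD94xa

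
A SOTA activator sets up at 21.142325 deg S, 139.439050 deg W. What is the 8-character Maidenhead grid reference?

Shift to the Maidenhead origin (180°W, 90°S): lon 40.56095, lat 68.85768.
Field: 40.56095/20 → 2 → C, 68.85768/10 → 6 → G; chars CG.
Square: 0.56095/2 → 0, 8.85768/1 → 8; chars 08.
Subsquare: 0.56095/0.0833333 → 6 → g, 0.85768/0.0416667 → 20 → u; chars gu.
Extended square: 0.06095/0.00833333 → 7, 0.02434/0.00416667 → 5; chars 75.

CG08gu75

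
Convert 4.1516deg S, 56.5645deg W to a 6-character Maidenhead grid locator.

GI15ru

Add 180° to longitude and 90° to latitude: 123.4355, 85.8484.
Field (20°×10°, letters A–R): 123.4355/20 → 6 → G, 85.8484/10 → 8 → I; chars GI.
Square (2°×1°, digits 0–9): 3.4355/2 → 1, 5.8484/1 → 5; chars 15.
Subsquare (5′×2.5′, letters a–x): 1.4355/0.0833333 → 17 → r, 0.8484/0.0416667 → 20 → u; chars ru.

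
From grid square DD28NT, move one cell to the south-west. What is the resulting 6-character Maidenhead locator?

DD28ms

Longitude subsquare n = 13; −1 → 12 = m.
Latitude subsquare t = 19; −1 → 18 = s.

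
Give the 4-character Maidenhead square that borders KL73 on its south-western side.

KL62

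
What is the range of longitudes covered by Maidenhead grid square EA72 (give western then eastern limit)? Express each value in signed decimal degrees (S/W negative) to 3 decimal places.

-86.000, -84.000

Field E=4, A=0: +4·20° lon, +0·10° lat → SW at lon -100°, lat -90°.
Square 7, 2: +7·2° lon, +2·1° lat → SW at lon -86°, lat -88°.
Cell spans 2° lon × 1° lat.
west -86.000, east -84.000.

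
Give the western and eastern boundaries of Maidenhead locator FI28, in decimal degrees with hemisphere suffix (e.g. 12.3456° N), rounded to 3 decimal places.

Field F=5, I=8: +5·20° lon, +8·10° lat → SW at lon -80°, lat -10°.
Square 2, 8: +2·2° lon, +8·1° lat → SW at lon -76°, lat -2°.
Cell spans 2° lon × 1° lat.
west 76.000° W, east 74.000° W.

76.000° W, 74.000° W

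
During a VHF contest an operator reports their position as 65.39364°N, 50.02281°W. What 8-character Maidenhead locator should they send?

GP45xj74

Add 180° to longitude and 90° to latitude: 129.97719, 155.39364.
Field (20°×10°, letters A–R): lon ⌊129.97719/20⌋ = 6 → G; lat ⌊155.39364/10⌋ = 15 → P.
Square (2°×1°, digits 0–9): lon ⌊9.97719/2⌋ = 4; lat ⌊5.39364/1⌋ = 5.
Subsquare (5′×2.5′, letters a–x): lon ⌊1.97719/0.0833333⌋ = 23 → x; lat ⌊0.39364/0.0416667⌋ = 9 → j.
Extended square (30″×15″, digits 0–9): lon ⌊0.06052/0.00833333⌋ = 7; lat ⌊0.01864/0.00416667⌋ = 4.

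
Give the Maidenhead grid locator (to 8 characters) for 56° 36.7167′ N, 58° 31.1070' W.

GO06ro76

Shift to the Maidenhead origin (180°W, 90°S): lon 121.48155, lat 146.61194.
Field: lon ⌊121.48155/20⌋ = 6 → G; lat ⌊146.61194/10⌋ = 14 → O.
Square: lon ⌊1.48155/2⌋ = 0; lat ⌊6.61194/1⌋ = 6.
Subsquare: lon ⌊1.48155/0.0833333⌋ = 17 → r; lat ⌊0.61194/0.0416667⌋ = 14 → o.
Extended square: lon ⌊0.06488/0.00833333⌋ = 7; lat ⌊0.02861/0.00416667⌋ = 6.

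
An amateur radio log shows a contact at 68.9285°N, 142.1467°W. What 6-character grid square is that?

Shift to the Maidenhead origin (180°W, 90°S): lon 37.8533, lat 158.9285.
Field: 37.8533/20 → 1 → B, 158.9285/10 → 15 → P; chars BP.
Square: 17.8533/2 → 8, 8.9285/1 → 8; chars 88.
Subsquare: 1.8533/0.0833333 → 22 → w, 0.9285/0.0416667 → 22 → w; chars ww.

BP88ww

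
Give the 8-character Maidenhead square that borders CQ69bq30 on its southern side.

CQ69bp39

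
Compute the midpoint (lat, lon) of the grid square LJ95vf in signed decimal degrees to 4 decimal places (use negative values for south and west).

5.2292, 59.7917

Field L=11, J=9: +11·20° lon, +9·10° lat → SW at lon 40°, lat 0°.
Square 9, 5: +9·2° lon, +5·1° lat → SW at lon 58°, lat 5°.
Subsquare v=21, f=5: +21·0.0833333° lon, +5·0.0416667° lat → SW at lon 59.75°, lat 5.20833°.
Cell spans 0.0833333° lon × 0.0416667° lat. Centre is SW corner plus half of each.
latitude 5.2292, longitude 59.7917.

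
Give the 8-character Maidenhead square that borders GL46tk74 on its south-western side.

Longitude extended square 7; −1 → 6.
Latitude extended square 4; −1 → 3.

GL46tk63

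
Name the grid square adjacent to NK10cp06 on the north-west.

NK10bp97

Longitude extended square 0; −1 → -1, wraps to 9, carry into subsquare.
Longitude subsquare c = 2; −1 → 1 = b.
Latitude extended square 6; +1 → 7.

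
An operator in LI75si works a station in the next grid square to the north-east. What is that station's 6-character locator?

Longitude subsquare s = 18; +1 → 19 = t.
Latitude subsquare i = 8; +1 → 9 = j.

LI75tj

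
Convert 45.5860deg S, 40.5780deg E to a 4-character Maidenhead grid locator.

Offset from 180°W / 90°S: lon 220.58°, lat 44.41°.
Field: 220.58/20 → 11 → L, 44.41/10 → 4 → E; chars LE.
Square: 0.58/2 → 0, 4.41/1 → 4; chars 04.

LE04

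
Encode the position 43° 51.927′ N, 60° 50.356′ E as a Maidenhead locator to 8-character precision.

MN03ku07

Shift to the Maidenhead origin (180°W, 90°S): lon 240.83927, lat 133.86545.
Field: 240.83927/20 → 12 → M, 133.86545/10 → 13 → N; chars MN.
Square: 0.83927/2 → 0, 3.86545/1 → 3; chars 03.
Subsquare: 0.83927/0.0833333 → 10 → k, 0.86545/0.0416667 → 20 → u; chars ku.
Extended square: 0.00593/0.00833333 → 0, 0.03212/0.00416667 → 7; chars 07.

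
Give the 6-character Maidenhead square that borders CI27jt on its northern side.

CI27ju

Latitude subsquare t = 19; +1 → 20 = u.
The longitude characters are unchanged.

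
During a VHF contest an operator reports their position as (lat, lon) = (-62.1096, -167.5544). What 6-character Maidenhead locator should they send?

Add 180° to longitude and 90° to latitude: 12.4456, 27.8904.
Field (20°×10°, letters A–R): lon ⌊12.4456/20⌋ = 0 → A; lat ⌊27.8904/10⌋ = 2 → C.
Square (2°×1°, digits 0–9): lon ⌊12.4456/2⌋ = 6; lat ⌊7.8904/1⌋ = 7.
Subsquare (5′×2.5′, letters a–x): lon ⌊0.4456/0.0833333⌋ = 5 → f; lat ⌊0.8904/0.0416667⌋ = 21 → v.

AC67fv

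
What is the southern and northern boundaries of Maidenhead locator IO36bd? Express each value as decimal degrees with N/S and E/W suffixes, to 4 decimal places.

56.1250° N, 56.1667° N

Field I=8, O=14: +8·20° lon, +14·10° lat → SW at lon -20°, lat 50°.
Square 3, 6: +3·2° lon, +6·1° lat → SW at lon -14°, lat 56°.
Subsquare b=1, d=3: +1·0.0833333° lon, +3·0.0416667° lat → SW at lon -13.9167°, lat 56.125°.
Cell spans 0.0833333° lon × 0.0416667° lat.
south 56.1250° N, north 56.1667° N.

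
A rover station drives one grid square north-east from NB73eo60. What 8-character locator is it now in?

NB73eo71

Longitude extended square 6; +1 → 7.
Latitude extended square 0; +1 → 1.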